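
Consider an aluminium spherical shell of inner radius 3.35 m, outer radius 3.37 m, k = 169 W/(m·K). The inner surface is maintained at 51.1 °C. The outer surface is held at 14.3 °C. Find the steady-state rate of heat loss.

Q = 4πk·ΔT/(1/r₁ − 1/r₂) = 4π × 169 × 36.8 / (1/3.35 − 1/3.37) = 4.41×10^7 W

Q = 44100 kW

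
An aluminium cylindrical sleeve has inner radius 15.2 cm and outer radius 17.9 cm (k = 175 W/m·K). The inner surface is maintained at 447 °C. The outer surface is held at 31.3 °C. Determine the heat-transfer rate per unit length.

Q' = 2πk·ΔT/ln(r₂/r₁) = 2π × 175 × 415.7 / ln(0.179/0.152) = 2.80×10^6 W/m

Q' = 2800 kW/m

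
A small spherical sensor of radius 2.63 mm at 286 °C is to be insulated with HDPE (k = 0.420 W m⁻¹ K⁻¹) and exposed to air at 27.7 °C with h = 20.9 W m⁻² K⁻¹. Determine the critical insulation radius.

For a sphere, r_cr = 2k_ins/h = 2·0.420/20.9 = 0.0402 m = 4.02 cm

r_cr = 4.02 cm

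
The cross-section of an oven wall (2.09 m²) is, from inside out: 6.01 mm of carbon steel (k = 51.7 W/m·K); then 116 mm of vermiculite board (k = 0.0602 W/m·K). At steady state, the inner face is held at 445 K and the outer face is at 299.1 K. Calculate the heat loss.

Treat each layer as a resistance in series:
  R_carbon steel = L/(kA) = 0.00601/(51.7·2.09) = 5.562×10^-5 K/W
  R_vermiculite board = L/(kA) = 0.116/(0.0602·2.09) = 0.9220 K/W
ΣR = 5.562×10^-5 + 0.9220 = 0.9221 K/W
Q = ΔT/ΣR = (445 K − 299.1 K)/0.9221 = 158 W

Q = 158 W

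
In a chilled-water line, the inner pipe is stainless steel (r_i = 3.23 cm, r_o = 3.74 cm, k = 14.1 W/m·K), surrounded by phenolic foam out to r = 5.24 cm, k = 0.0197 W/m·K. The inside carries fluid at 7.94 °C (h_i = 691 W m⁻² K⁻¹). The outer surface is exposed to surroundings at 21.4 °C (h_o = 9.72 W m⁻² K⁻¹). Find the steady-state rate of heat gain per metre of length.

Resistance network (inner→outer):
  R'_conv,in = 1/(2πr h) = 1/(2π·0.0323·691) = 0.007131 m·K/W
  R'_stainless steel = ln(0.0374/0.0323)/(2πk) = 0.1466/(2π·14.1) = 0.001655 m·K/W
  R'_phenolic foam = ln(0.0524/0.0374)/(2πk) = 0.3372/(2π·0.0197) = 2.725 m·K/W
  R'_conv,out = 1/(2πr h) = 1/(2π·0.0524·9.72) = 0.3125 m·K/W
ΣR = 0.007131 + 0.001655 + 2.725 + 0.3125 = 3.046 m·K/W
Q' = ΔT/ΣR = (7.94 °C − 21.4 °C)/3.046 = -4.42 W/m
(Negative Q' ⇒ heat flows inward; heat gain = 4.42 W/m.)

Q' = 4.42 W/m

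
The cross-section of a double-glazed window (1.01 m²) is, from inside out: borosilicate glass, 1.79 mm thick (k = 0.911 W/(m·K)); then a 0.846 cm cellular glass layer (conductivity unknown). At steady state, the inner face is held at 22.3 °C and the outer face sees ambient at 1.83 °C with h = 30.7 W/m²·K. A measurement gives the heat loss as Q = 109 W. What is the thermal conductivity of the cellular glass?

ΣR = ΔT/Q = |22.3 − 1.83|/109 = 0.1878 K/W
Known resistances:
  R_borosilicate glass = L/(kA) = 0.00179/(0.911·1.01) = 0.001945 K/W
  R_conv,out = 1/(hA) = 1/(30.7·1.01) = 0.03225 K/W
R_cellular glass = ΣR − ΣR_known = 0.1878 − 0.03420 = 0.1536 K/W
L/(kA) = 0.1536 ⇒ k = 0.00846/(0.1536·1.01) = 0.0545 W/m·K

k = 0.0545 W/m·K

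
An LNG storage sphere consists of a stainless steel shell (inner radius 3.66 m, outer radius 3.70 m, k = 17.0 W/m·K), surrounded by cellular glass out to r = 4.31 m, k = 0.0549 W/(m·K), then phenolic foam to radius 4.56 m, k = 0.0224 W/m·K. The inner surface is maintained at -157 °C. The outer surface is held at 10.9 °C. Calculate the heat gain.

Resistance network (inner→outer):
  R_stainless steel = (1/3.66 − 1/3.70)/(4πk) = 0.002954/(4π·17.0) = 1.383×10^-5 K/W
  R_cellular glass = (1/3.70 − 1/4.31)/(4πk) = 0.03825/(4π·0.0549) = 0.05545 K/W
  R_phenolic foam = (1/4.31 − 1/4.56)/(4πk) = 0.01272/(4π·0.0224) = 0.04519 K/W
ΣR = 1.383×10^-5 + 0.05545 + 0.04519 = 0.1007 K/W
Q = ΔT/ΣR = (-157 °C − 10.9 °C)/0.1007 = -1670 W
(Negative Q ⇒ heat flows inward; heat gain = 1670 W.)

Q = 1670 W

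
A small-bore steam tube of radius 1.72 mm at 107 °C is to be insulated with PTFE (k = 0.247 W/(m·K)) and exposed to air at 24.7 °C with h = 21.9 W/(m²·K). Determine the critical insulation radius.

For a cylinder, r_cr = k_ins/h = 0.247/21.9 = 0.0113 m = 1.13 cm

r_cr = 1.13 cm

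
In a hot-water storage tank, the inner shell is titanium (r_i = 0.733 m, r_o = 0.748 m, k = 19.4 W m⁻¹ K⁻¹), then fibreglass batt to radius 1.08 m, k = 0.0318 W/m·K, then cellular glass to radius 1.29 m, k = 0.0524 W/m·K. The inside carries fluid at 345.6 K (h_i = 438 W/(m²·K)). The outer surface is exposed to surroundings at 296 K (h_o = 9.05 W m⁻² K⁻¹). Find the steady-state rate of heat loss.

Q = 39.3 W

Resistance network (inner→outer):
  R_conv,in = 1/(4πr²h) = 1/(4π·0.733²·438) = 3.381×10^-4 K/W
  R_titanium = (1/0.733 − 1/0.748)/(4πk) = 0.02736/(4π·19.4) = 1.122×10^-4 K/W
  R_fibreglass batt = (1/0.748 − 1/1.08)/(4πk) = 0.4110/(4π·0.0318) = 1.028 K/W
  R_cellular glass = (1/1.08 − 1/1.29)/(4πk) = 0.1507/(4π·0.0524) = 0.2289 K/W
  R_conv,out = 1/(4πr²h) = 1/(4π·1.29²·9.05) = 0.005284 K/W
ΣR = 3.381×10^-4 + 1.122×10^-4 + 1.028 + 0.2289 + 0.005284 = 1.263 K/W
Q = ΔT/ΣR = (345.6 K − 296 K)/1.263 = 39.3 W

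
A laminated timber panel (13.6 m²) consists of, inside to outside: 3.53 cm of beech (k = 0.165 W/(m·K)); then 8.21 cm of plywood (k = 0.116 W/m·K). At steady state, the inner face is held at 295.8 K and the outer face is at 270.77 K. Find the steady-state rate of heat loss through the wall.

Treat each layer as a resistance in series:
  R_beech = L/(kA) = 0.0353/(0.165·13.6) = 0.01573 K/W
  R_plywood = L/(kA) = 0.0821/(0.116·13.6) = 0.05204 K/W
ΣR = 0.01573 + 0.05204 = 0.06777 K/W
Q = ΔT/ΣR = (295.8 K − 270.77 K)/0.06777 = 369 W

Q = 369 W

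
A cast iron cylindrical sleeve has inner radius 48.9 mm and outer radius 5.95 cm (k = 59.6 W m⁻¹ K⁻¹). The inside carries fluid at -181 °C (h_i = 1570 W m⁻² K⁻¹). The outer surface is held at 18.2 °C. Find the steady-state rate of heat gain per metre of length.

Resistance network (inner→outer):
  R'_conv,in = 1/(2πr h) = 1/(2π·0.0489·1570) = 0.002073 m·K/W
  R'_cast iron = ln(0.0595/0.0489)/(2πk) = 0.1962/(2π·59.6) = 5.239×10^-4 m·K/W
ΣR = 0.002073 + 5.239×10^-4 = 0.002597 m·K/W
Q' = ΔT/ΣR = (-181 °C − 18.2 °C)/0.002597 = -76700 W/m
(Negative Q' ⇒ heat flows inward; heat gain = 76700 W/m.)

Q' = 76.7 kW/m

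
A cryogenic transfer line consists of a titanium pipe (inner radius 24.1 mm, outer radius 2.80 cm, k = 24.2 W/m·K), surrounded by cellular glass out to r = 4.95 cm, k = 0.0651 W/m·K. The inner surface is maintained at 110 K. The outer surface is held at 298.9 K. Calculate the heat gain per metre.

Q' = 136 W/m

Treat each layer as a resistance in series:
  R'_titanium = ln(0.0280/0.0241)/(2πk) = 0.1500/(2π·24.2) = 9.864×10^-4 m·K/W
  R'_cellular glass = ln(0.0495/0.0280)/(2πk) = 0.5698/(2π·0.0651) = 1.393 m·K/W
ΣR = 9.864×10^-4 + 1.393 = 1.394 m·K/W
Q' = ΔT/ΣR = (110 K − 298.9 K)/1.394 = -136 W/m
(Negative Q' ⇒ heat flows inward; heat gain = 136 W/m.)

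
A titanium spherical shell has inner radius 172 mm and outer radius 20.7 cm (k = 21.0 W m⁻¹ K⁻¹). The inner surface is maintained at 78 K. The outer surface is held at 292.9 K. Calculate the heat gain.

Q = 4πk·ΔT/(1/r₁ − 1/r₂) = 4π × 21.0 × 214.9 / (1/0.172 − 1/0.207) = 57700 W

Q = 57.7 kW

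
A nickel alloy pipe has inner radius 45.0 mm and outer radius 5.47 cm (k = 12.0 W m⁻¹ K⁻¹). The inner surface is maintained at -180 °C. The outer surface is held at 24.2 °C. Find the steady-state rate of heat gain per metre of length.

Q' = 2πk·ΔT/ln(r₂/r₁) = 2π × 12.0 × 204.2 / ln(0.0547/0.0450) = 78900 W/m

Q' = 78.9 kW/m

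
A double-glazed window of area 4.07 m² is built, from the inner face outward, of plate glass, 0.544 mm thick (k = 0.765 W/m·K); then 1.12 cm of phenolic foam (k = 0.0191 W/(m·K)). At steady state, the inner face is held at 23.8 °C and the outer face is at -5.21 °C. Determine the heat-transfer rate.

Resistance network (inner→outer):
  R_plate glass = L/(kA) = 5.44×10^-4/(0.765·4.07) = 1.747×10^-4 K/W
  R_phenolic foam = L/(kA) = 0.0112/(0.0191·4.07) = 0.1441 K/W
ΣR = 1.747×10^-4 + 0.1441 = 0.1443 K/W
Q = ΔT/ΣR = (23.8 °C − -5.21 °C)/0.1443 = 201 W

Q = 201 W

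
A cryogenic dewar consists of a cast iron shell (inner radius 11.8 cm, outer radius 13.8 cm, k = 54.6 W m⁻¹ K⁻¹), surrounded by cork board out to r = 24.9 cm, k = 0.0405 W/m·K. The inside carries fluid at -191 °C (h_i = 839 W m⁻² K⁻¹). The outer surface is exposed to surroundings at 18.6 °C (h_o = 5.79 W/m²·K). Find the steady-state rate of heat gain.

Q = 31.9 W

Resistance network (inner→outer):
  R_conv,in = 1/(4πr²h) = 1/(4π·0.118²·839) = 0.006812 K/W
  R_cast iron = (1/0.118 − 1/0.138)/(4πk) = 1.228/(4π·54.6) = 0.001790 K/W
  R_cork board = (1/0.138 − 1/0.249)/(4πk) = 3.230/(4π·0.0405) = 6.347 K/W
  R_conv,out = 1/(4πr²h) = 1/(4π·0.249²·5.79) = 0.2217 K/W
ΣR = 0.006812 + 0.001790 + 6.347 + 0.2217 = 6.577 K/W
Q = ΔT/ΣR = (-191 °C − 18.6 °C)/6.577 = -31.9 W
(Negative Q ⇒ heat flows inward; heat gain = 31.9 W.)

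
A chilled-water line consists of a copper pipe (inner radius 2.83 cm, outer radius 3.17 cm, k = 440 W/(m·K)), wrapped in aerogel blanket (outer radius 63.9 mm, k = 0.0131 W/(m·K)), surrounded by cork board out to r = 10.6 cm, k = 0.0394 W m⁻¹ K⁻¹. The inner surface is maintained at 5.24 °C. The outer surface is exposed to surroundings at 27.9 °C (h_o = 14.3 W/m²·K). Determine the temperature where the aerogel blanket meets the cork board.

Resistance network (inner→outer):
  R'_copper = ln(0.0317/0.0283)/(2πk) = 0.1135/(2π·440) = 4.104×10^-5 m·K/W
  R'_aerogel blanket = ln(0.0639/0.0317)/(2πk) = 0.7010/(2π·0.0131) = 8.517 m·K/W
  R'_cork board = ln(0.106/0.0639)/(2πk) = 0.5061/(2π·0.0394) = 2.044 m·K/W
  R'_conv,out = 1/(2πr h) = 1/(2π·0.106·14.3) = 0.1050 m·K/W
ΣR = 4.104×10^-5 + 8.517 + 2.044 + 0.1050 = 10.67 m·K/W
Q' = ΔT/ΣR = (5.24 °C − 27.9 °C)/10.67 = -2.124 W/m
From the inner boundary to the aerogel blanket/cork board interface, ΣR_partial = 8.517 m·K/W.
T_interface = T_in − Q'·ΣR_partial = 5.24 °C − (-2.124)(8.517) = 23.3 °C

T = 23.3 °C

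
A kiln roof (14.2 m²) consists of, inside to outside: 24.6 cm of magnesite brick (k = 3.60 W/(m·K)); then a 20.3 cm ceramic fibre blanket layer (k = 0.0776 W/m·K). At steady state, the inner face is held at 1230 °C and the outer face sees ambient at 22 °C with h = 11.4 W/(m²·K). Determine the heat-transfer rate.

Series thermal resistances, inner to outer:
  R_magnesite brick = L/(kA) = 0.246/(3.60·14.2) = 0.004812 K/W
  R_ceramic fibre blanket = L/(kA) = 0.203/(0.0776·14.2) = 0.1842 K/W
  R_conv,out = 1/(hA) = 1/(11.4·14.2) = 0.006177 K/W
ΣR = 0.004812 + 0.1842 + 0.006177 = 0.1952 K/W
Q = ΔT/ΣR = (1230 °C − 22 °C)/0.1952 = 6190 W

Q = 6190 W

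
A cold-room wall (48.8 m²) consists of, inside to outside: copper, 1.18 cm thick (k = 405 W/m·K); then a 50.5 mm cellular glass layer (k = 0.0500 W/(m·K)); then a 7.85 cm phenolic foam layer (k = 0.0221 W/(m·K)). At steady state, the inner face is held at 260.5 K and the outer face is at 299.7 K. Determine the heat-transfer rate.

Q = 419 W

Resistance network (inner→outer):
  R_copper = L/(kA) = 0.0118/(405·48.8) = 5.970×10^-7 K/W
  R_cellular glass = L/(kA) = 0.0505/(0.0500·48.8) = 0.02070 K/W
  R_phenolic foam = L/(kA) = 0.0785/(0.0221·48.8) = 0.07279 K/W
ΣR = 5.970×10^-7 + 0.02070 + 0.07279 = 0.09349 K/W
Q = ΔT/ΣR = (260.5 K − 299.7 K)/0.09349 = -419 W
(Negative Q ⇒ heat flows inward; heat gain = 419 W.)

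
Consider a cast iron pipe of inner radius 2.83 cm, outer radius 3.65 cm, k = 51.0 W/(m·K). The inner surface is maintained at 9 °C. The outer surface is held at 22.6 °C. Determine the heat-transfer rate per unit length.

Q' = 17.1 kW/m

Q' = 2πk·ΔT/ln(r₂/r₁) = 2π × 51.0 × 13.6 / ln(0.0365/0.0283) = 17100 W/m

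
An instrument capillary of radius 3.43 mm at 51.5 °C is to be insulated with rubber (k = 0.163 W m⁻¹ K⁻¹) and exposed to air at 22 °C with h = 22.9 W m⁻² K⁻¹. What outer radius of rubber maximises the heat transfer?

r_cr = 0.712 cm

For a cylinder, r_cr = k_ins/h = 0.163/22.9 = 0.00712 m = 0.712 cm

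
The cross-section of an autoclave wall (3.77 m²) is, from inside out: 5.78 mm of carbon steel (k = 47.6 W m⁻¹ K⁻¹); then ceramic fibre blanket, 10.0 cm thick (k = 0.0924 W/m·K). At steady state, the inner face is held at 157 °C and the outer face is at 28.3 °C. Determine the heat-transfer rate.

Q = 448 W

Resistance network (inner→outer):
  R_carbon steel = L/(kA) = 0.00578/(47.6·3.77) = 3.221×10^-5 K/W
  R_ceramic fibre blanket = L/(kA) = 0.100/(0.0924·3.77) = 0.2871 K/W
ΣR = 3.221×10^-5 + 0.2871 = 0.2871 K/W
Q = ΔT/ΣR = (157 °C − 28.3 °C)/0.2871 = 448 W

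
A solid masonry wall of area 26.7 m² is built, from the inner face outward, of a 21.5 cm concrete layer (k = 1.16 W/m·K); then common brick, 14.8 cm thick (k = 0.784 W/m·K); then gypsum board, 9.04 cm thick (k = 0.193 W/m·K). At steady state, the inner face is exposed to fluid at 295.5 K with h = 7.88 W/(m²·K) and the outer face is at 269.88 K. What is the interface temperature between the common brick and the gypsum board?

Series thermal resistances, inner to outer:
  R_conv,in = 1/(hA) = 1/(7.88·26.7) = 0.004753 K/W
  R_concrete = L/(kA) = 0.215/(1.16·26.7) = 0.006942 K/W
  R_common brick = L/(kA) = 0.148/(0.784·26.7) = 0.007070 K/W
  R_gypsum board = L/(kA) = 0.0904/(0.193·26.7) = 0.01754 K/W
ΣR = 0.004753 + 0.006942 + 0.007070 + 0.01754 = 0.03631 K/W
Q = ΔT/ΣR = (295.5 K − 269.88 K)/0.03631 = 705.6 W
From the inner boundary to the common brick/gypsum board interface, ΣR_partial = 0.01877 K/W.
T_interface = T_in − Q·ΣR_partial = 295.5 K − (705.6)(0.01877) = 282.26 K

T = 282.26 K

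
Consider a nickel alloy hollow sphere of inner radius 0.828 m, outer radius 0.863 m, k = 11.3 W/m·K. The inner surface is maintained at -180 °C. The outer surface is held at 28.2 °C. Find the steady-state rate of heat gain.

Q = 4πk·ΔT/(1/r₁ − 1/r₂) = 4π × 11.3 × 208.2 / (1/0.828 − 1/0.863) = 6.04×10^5 W

Q = 604 kW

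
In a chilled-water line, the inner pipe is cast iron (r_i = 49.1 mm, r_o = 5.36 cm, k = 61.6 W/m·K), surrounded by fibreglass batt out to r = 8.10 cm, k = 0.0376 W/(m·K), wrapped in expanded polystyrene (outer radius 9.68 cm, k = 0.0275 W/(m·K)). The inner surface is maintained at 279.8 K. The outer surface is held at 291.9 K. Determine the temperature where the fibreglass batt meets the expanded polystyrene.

Treat each layer as a resistance in series:
  R'_cast iron = ln(0.0536/0.0491)/(2πk) = 0.08769/(2π·61.6) = 2.266×10^-4 m·K/W
  R'_fibreglass batt = ln(0.0810/0.0536)/(2πk) = 0.4129/(2π·0.0376) = 1.748 m·K/W
  R'_expanded polystyrene = ln(0.0968/0.0810)/(2πk) = 0.1782/(2π·0.0275) = 1.031 m·K/W
ΣR = 2.266×10^-4 + 1.748 + 1.031 = 2.779 m·K/W
Q' = ΔT/ΣR = (279.8 K − 291.9 K)/2.779 = -4.354 W/m
From the inner boundary to the fibreglass batt/expanded polystyrene interface, ΣR_partial = 1.748 m·K/W.
T_interface = T_in − Q'·ΣR_partial = 279.8 K − (-4.354)(1.748) = 287.4 K

T = 287.4 K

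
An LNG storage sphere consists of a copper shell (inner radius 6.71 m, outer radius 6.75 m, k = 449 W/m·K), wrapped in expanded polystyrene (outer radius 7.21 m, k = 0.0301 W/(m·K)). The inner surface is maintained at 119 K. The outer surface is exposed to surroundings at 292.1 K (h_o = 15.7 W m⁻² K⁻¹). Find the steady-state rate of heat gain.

Treat each layer as a resistance in series:
  R_copper = (1/6.71 − 1/6.75)/(4πk) = 8.831×10^-4/(4π·449) = 1.565×10^-7 K/W
  R_expanded polystyrene = (1/6.75 − 1/7.21)/(4πk) = 0.009452/(4π·0.0301) = 0.02499 K/W
  R_conv,out = 1/(4πr²h) = 1/(4π·7.21²·15.7) = 9.750×10^-5 K/W
ΣR = 1.565×10^-7 + 0.02499 + 9.750×10^-5 = 0.02509 K/W
Q = ΔT/ΣR = (119 K − 292.1 K)/0.02509 = -6900 W
(Negative Q ⇒ heat flows inward; heat gain = 6900 W.)

Q = 6900 W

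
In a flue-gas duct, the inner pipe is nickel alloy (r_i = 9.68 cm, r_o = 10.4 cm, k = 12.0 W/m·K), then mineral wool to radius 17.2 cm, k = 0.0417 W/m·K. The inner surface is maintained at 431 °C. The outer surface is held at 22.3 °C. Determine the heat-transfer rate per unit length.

Q' = 213 W/m

Series thermal resistances, inner to outer:
  R'_nickel alloy = ln(0.104/0.0968)/(2πk) = 0.07174/(2π·12.0) = 9.515×10^-4 m·K/W
  R'_mineral wool = ln(0.172/0.104)/(2πk) = 0.5031/(2π·0.0417) = 1.920 m·K/W
ΣR = 9.515×10^-4 + 1.920 = 1.921 m·K/W
Q' = ΔT/ΣR = (431 °C − 22.3 °C)/1.921 = 213 W/m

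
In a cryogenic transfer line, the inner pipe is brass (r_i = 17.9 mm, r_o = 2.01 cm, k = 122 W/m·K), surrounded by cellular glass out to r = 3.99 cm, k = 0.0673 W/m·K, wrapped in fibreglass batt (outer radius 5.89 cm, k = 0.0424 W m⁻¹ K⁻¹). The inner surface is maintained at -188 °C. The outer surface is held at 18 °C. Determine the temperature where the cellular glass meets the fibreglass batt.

Series thermal resistances, inner to outer:
  R'_brass = ln(0.0201/0.0179)/(2πk) = 0.1159/(2π·122) = 1.512×10^-4 m·K/W
  R'_cellular glass = ln(0.0399/0.0201)/(2πk) = 0.6857/(2π·0.0673) = 1.621 m·K/W
  R'_fibreglass batt = ln(0.0589/0.0399)/(2πk) = 0.3895/(2π·0.0424) = 1.462 m·K/W
ΣR = 1.512×10^-4 + 1.621 + 1.462 = 3.083 m·K/W
Q' = ΔT/ΣR = (-188 °C − 18 °C)/3.083 = -66.82 W/m
From the inner boundary to the cellular glass/fibreglass batt interface, ΣR_partial = 1.621 m·K/W.
T_interface = T_in − Q'·ΣR_partial = -188 °C − (-66.82)(1.621) = -79.7 °C

T = -79.7 °C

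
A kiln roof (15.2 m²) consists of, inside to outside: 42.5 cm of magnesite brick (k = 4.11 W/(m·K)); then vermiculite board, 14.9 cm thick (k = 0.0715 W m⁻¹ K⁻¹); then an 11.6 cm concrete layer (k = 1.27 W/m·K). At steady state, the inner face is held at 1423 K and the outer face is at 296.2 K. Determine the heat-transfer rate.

Q = 7.52 kW

Treat each layer as a resistance in series:
  R_magnesite brick = L/(kA) = 0.425/(4.11·15.2) = 0.006803 K/W
  R_vermiculite board = L/(kA) = 0.149/(0.0715·15.2) = 0.1371 K/W
  R_concrete = L/(kA) = 0.116/(1.27·15.2) = 0.006009 K/W
ΣR = 0.006803 + 0.1371 + 0.006009 = 0.1499 K/W
Q = ΔT/ΣR = (1423 K − 296.2 K)/0.1499 = 7520 W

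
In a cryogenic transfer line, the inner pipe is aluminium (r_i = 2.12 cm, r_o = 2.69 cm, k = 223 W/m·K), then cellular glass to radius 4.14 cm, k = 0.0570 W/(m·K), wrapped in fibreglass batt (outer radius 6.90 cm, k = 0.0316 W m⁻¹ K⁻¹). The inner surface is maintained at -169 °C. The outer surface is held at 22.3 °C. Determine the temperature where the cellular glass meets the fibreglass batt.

T = -108 °C

Treat each layer as a resistance in series:
  R'_aluminium = ln(0.0269/0.0212)/(2πk) = 0.2381/(2π·223) = 1.699×10^-4 m·K/W
  R'_cellular glass = ln(0.0414/0.0269)/(2πk) = 0.4312/(2π·0.0570) = 1.204 m·K/W
  R'_fibreglass batt = ln(0.0690/0.0414)/(2πk) = 0.5108/(2π·0.0316) = 2.573 m·K/W
ΣR = 1.699×10^-4 + 1.204 + 2.573 = 3.777 m·K/W
Q' = ΔT/ΣR = (-169 °C − 22.3 °C)/3.777 = -50.65 W/m
From the inner boundary to the cellular glass/fibreglass batt interface, ΣR_partial = 1.204 m·K/W.
T_interface = T_in − Q'·ΣR_partial = -169 °C − (-50.65)(1.204) = -108 °C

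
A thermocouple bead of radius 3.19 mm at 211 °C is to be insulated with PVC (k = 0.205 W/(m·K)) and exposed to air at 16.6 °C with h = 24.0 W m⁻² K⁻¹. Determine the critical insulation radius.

For a sphere, r_cr = 2k_ins/h = 2·0.205/24.0 = 0.0171 m = 1.71 cm

r_cr = 1.71 cm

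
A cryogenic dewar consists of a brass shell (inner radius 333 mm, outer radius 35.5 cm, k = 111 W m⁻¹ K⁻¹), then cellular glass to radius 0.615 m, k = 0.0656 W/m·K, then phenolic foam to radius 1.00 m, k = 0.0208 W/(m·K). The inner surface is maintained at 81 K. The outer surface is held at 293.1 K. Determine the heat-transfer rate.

Q = 55.2 W

Resistance network (inner→outer):
  R_brass = (1/0.333 − 1/0.355)/(4πk) = 0.1861/(4π·111) = 1.334×10^-4 K/W
  R_cellular glass = (1/0.355 − 1/0.615)/(4πk) = 1.191/(4π·0.0656) = 1.445 K/W
  R_phenolic foam = (1/0.615 − 1/1.00)/(4πk) = 0.6260/(4π·0.0208) = 2.395 K/W
ΣR = 1.334×10^-4 + 1.445 + 2.395 = 3.840 K/W
Q = ΔT/ΣR = (81 K − 293.1 K)/3.840 = -55.2 W
(Negative Q ⇒ heat flows inward; heat gain = 55.2 W.)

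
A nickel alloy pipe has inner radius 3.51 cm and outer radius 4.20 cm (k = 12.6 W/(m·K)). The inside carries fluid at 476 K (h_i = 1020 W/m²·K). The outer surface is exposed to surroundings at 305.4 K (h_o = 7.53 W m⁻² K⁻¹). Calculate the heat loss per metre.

Q' = 335 W/m

Treat each layer as a resistance in series:
  R'_conv,in = 1/(2πr h) = 1/(2π·0.0351·1020) = 0.004445 m·K/W
  R'_nickel alloy = ln(0.0420/0.0351)/(2πk) = 0.1795/(2π·12.6) = 0.002267 m·K/W
  R'_conv,out = 1/(2πr h) = 1/(2π·0.0420·7.53) = 0.5032 m·K/W
ΣR = 0.004445 + 0.002267 + 0.5032 = 0.5099 m·K/W
Q' = ΔT/ΣR = (476 K − 305.4 K)/0.5099 = 335 W/m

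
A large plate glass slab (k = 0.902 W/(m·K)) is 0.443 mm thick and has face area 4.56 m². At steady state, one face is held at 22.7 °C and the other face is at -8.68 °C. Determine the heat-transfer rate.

Q = kA·ΔT/L = 0.902 × 4.56 × |22.7 °C − -8.68 °C| / 4.43×10^-4 = 2.91×10^5 W

Q = 291 kW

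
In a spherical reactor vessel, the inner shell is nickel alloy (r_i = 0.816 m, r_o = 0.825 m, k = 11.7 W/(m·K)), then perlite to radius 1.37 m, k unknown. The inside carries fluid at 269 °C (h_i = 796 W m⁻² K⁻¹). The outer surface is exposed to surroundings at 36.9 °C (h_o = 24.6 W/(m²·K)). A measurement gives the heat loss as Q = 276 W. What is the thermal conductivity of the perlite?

ΣR = ΔT/Q = |269 − 36.9|/276 = 0.8409 K/W
Known resistances:
  R_conv,in = 1/(4πr²h) = 1/(4π·0.816²·796) = 1.501×10^-4 K/W
  R_nickel alloy = (1/0.816 − 1/0.825)/(4πk) = 0.01337/(4π·11.7) = 9.093×10^-5 K/W
  R_conv,out = 1/(4πr²h) = 1/(4π·1.37²·24.6) = 0.001724 K/W
R_perlite = ΣR − ΣR_known = 0.8409 − 0.001965 = 0.8389 K/W
(1/r₁−1/r₂)/(4πk) = 0.8389 ⇒ k = 0.4822/(4π·0.8389) = 0.0457 W/m·K

k = 0.0457 W/m·K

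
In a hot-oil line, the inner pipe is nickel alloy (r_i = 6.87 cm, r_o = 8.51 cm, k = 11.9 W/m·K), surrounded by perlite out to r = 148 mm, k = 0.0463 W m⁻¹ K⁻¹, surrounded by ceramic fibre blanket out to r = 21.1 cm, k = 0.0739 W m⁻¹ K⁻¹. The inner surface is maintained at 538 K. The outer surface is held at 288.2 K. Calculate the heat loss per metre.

Q' = 93.6 W/m

Series thermal resistances, inner to outer:
  R'_nickel alloy = ln(0.0851/0.0687)/(2πk) = 0.2141/(2π·11.9) = 0.002863 m·K/W
  R'_perlite = ln(0.148/0.0851)/(2πk) = 0.5534/(2π·0.0463) = 1.902 m·K/W
  R'_ceramic fibre blanket = ln(0.211/0.148)/(2πk) = 0.3546/(2π·0.0739) = 0.7638 m·K/W
ΣR = 0.002863 + 1.902 + 0.7638 = 2.669 m·K/W
Q' = ΔT/ΣR = (538 K − 288.2 K)/2.669 = 93.6 W/m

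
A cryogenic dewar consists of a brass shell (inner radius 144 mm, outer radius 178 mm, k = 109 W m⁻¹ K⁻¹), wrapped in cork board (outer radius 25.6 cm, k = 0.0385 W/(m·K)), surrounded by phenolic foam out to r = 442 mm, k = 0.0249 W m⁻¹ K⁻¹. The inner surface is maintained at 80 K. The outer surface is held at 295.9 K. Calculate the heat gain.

Treat each layer as a resistance in series:
  R_brass = (1/0.144 − 1/0.178)/(4πk) = 1.326/(4π·109) = 9.684×10^-4 K/W
  R_cork board = (1/0.178 − 1/0.256)/(4πk) = 1.712/(4π·0.0385) = 3.538 K/W
  R_phenolic foam = (1/0.256 − 1/0.442)/(4πk) = 1.644/(4π·0.0249) = 5.253 K/W
ΣR = 9.684×10^-4 + 3.538 + 5.253 = 8.792 K/W
Q = ΔT/ΣR = (80 K − 295.9 K)/8.792 = -24.6 W
(Negative Q ⇒ heat flows inward; heat gain = 24.6 W.)

Q = 24.6 W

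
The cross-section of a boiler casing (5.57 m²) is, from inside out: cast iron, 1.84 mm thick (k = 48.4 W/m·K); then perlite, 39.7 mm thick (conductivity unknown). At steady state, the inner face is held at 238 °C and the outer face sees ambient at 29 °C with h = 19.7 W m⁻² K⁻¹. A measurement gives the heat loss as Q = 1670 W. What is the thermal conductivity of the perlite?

ΣR = ΔT/Q = |238 − 29|/1670 = 0.1251 K/W
Known resistances:
  R_cast iron = L/(kA) = 0.00184/(48.4·5.57) = 6.825×10^-6 K/W
  R_conv,out = 1/(hA) = 1/(19.7·5.57) = 0.009113 K/W
R_perlite = ΣR − ΣR_known = 0.1251 − 0.009120 = 0.1160 K/W
L/(kA) = 0.1160 ⇒ k = 0.0397/(0.1160·5.57) = 0.0614 W/m·K

k = 0.0614 W/m·K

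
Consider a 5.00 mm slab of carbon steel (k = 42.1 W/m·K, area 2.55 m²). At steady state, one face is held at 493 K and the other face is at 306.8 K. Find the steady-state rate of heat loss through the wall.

Q = 4.00×10^6 W

Q = kA·ΔT/L = 42.1 × 2.55 × |493 K − 306.8 K| / 0.00500 = 4.00×10^6 W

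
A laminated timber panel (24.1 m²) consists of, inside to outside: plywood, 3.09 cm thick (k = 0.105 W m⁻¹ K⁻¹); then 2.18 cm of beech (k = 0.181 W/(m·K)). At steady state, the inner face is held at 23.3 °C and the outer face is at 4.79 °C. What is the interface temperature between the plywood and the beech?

T = 10.2 °C

Resistance network (inner→outer):
  R_plywood = L/(kA) = 0.0309/(0.105·24.1) = 0.01221 K/W
  R_beech = L/(kA) = 0.0218/(0.181·24.1) = 0.004998 K/W
ΣR = 0.01221 + 0.004998 = 0.01721 K/W
Q = ΔT/ΣR = (23.3 °C − 4.79 °C)/0.01721 = 1076 W
From the inner boundary to the plywood/beech interface, ΣR_partial = 0.01221 K/W.
T_interface = T_in − Q·ΣR_partial = 23.3 °C − (1076)(0.01221) = 10.2 °C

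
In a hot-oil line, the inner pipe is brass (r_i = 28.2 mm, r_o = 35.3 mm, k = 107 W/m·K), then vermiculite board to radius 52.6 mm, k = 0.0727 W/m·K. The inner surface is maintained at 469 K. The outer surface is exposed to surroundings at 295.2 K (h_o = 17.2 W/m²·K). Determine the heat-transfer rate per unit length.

Series thermal resistances, inner to outer:
  R'_brass = ln(0.0353/0.0282)/(2πk) = 0.2246/(2π·107) = 3.340×10^-4 m·K/W
  R'_vermiculite board = ln(0.0526/0.0353)/(2πk) = 0.3988/(2π·0.0727) = 0.8731 m·K/W
  R'_conv,out = 1/(2πr h) = 1/(2π·0.0526·17.2) = 0.1759 m·K/W
ΣR = 3.340×10^-4 + 0.8731 + 0.1759 = 1.049 m·K/W
Q' = ΔT/ΣR = (469 K − 295.2 K)/1.049 = 166 W/m

Q' = 166 W/m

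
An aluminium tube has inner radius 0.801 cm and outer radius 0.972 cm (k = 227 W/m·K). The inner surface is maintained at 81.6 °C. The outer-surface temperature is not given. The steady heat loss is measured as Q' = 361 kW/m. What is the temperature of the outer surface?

T_out = 32.6 °C

Sum the resistances:
  R'_aluminium = ln(0.00972/0.00801)/(2πk) = 0.1935/(2π·227) = 1.357×10^-4 m·K/W
ΣR = 1.357×10^-4 m·K/W
ΔT = Q'·ΣR = 3.61×10^5 × 1.357×10^-4 = 48.99 K
Heat flows outward, so T_out = T_in − ΔT = 81.6 − 48.99 = 32.6 °C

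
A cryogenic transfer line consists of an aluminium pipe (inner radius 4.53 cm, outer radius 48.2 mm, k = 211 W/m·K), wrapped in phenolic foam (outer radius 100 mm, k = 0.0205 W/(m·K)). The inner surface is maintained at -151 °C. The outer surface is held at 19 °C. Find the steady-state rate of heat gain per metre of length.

Series thermal resistances, inner to outer:
  R'_aluminium = ln(0.0482/0.0453)/(2πk) = 0.06205/(2π·211) = 4.681×10^-5 m·K/W
  R'_phenolic foam = ln(0.100/0.0482)/(2πk) = 0.7298/(2π·0.0205) = 5.666 m·K/W
ΣR = 4.681×10^-5 + 5.666 = 5.666 m·K/W
Q' = ΔT/ΣR = (-151 °C − 19 °C)/5.666 = -30.0 W/m
(Negative Q' ⇒ heat flows inward; heat gain = 30.0 W/m.)

Q' = 30.0 W/m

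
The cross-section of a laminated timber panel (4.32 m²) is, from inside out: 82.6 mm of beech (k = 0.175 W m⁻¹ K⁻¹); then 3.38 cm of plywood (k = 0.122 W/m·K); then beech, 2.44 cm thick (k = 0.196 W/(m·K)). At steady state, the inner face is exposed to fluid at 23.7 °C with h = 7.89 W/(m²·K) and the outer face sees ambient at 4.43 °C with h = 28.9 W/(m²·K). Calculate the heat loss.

Series thermal resistances, inner to outer:
  R_conv,in = 1/(hA) = 1/(7.89·4.32) = 0.02934 K/W
  R_beech = L/(kA) = 0.0826/(0.175·4.32) = 0.1093 K/W
  R_plywood = L/(kA) = 0.0338/(0.122·4.32) = 0.06413 K/W
  R_beech = L/(kA) = 0.0244/(0.196·4.32) = 0.02882 K/W
  R_conv,out = 1/(hA) = 1/(28.9·4.32) = 0.008010 K/W
ΣR = 0.02934 + 0.1093 + 0.06413 + 0.02882 + 0.008010 = 0.2396 K/W
Q = ΔT/ΣR = (23.7 °C − 4.43 °C)/0.2396 = 80.4 W

Q = 80.4 W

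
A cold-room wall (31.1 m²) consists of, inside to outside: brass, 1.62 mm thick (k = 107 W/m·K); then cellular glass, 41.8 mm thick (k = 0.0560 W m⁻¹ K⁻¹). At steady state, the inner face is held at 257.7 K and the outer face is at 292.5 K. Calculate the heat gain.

Resistance network (inner→outer):
  R_brass = L/(kA) = 0.00162/(107·31.1) = 4.868×10^-7 K/W
  R_cellular glass = L/(kA) = 0.0418/(0.0560·31.1) = 0.02400 K/W
ΣR = 4.868×10^-7 + 0.02400 = 0.02400 K/W
Q = ΔT/ΣR = (257.7 K − 292.5 K)/0.02400 = -1450 W
(Negative Q ⇒ heat flows inward; heat gain = 1450 W.)

Q = 1450 W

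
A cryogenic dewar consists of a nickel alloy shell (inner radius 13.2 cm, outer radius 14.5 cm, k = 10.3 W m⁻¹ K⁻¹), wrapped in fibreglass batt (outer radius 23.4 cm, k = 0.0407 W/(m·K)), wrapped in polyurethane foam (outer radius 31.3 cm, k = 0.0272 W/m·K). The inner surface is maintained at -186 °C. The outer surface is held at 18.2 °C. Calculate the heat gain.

Q = 24.6 W

Treat each layer as a resistance in series:
  R_nickel alloy = (1/0.132 − 1/0.145)/(4πk) = 0.6792/(4π·10.3) = 0.005248 K/W
  R_fibreglass batt = (1/0.145 − 1/0.234)/(4πk) = 2.623/(4π·0.0407) = 5.129 K/W
  R_polyurethane foam = (1/0.234 − 1/0.313)/(4πk) = 1.079/(4π·0.0272) = 3.156 K/W
ΣR = 0.005248 + 5.129 + 3.156 = 8.290 K/W
Q = ΔT/ΣR = (-186 °C − 18.2 °C)/8.290 = -24.6 W
(Negative Q ⇒ heat flows inward; heat gain = 24.6 W.)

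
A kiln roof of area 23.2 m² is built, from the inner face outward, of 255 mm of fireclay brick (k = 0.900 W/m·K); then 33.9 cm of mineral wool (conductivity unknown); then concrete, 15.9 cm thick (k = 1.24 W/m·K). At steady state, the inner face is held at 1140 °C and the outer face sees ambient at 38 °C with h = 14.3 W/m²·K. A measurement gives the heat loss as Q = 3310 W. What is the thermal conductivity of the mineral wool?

ΣR = ΔT/Q = |1140 − 38|/3310 = 0.3329 K/W
Known resistances:
  R_fireclay brick = L/(kA) = 0.255/(0.900·23.2) = 0.01221 K/W
  R_concrete = L/(kA) = 0.159/(1.24·23.2) = 0.005527 K/W
  R_conv,out = 1/(hA) = 1/(14.3·23.2) = 0.003014 K/W
R_mineral wool = ΣR − ΣR_known = 0.3329 − 0.02075 = 0.3121 K/W
L/(kA) = 0.3121 ⇒ k = 0.339/(0.3121·23.2) = 0.0468 W/m·K

k = 0.0468 W/m·K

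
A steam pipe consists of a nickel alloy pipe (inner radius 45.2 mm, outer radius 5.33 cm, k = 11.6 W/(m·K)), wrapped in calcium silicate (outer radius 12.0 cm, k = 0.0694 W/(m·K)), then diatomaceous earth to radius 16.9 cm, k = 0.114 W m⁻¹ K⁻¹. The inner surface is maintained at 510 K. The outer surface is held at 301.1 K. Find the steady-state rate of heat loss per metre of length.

Resistance network (inner→outer):
  R'_nickel alloy = ln(0.0533/0.0452)/(2πk) = 0.1648/(2π·11.6) = 0.002262 m·K/W
  R'_calcium silicate = ln(0.120/0.0533)/(2πk) = 0.8116/(2π·0.0694) = 1.861 m·K/W
  R'_diatomaceous earth = ln(0.169/0.120)/(2πk) = 0.3424/(2π·0.114) = 0.4780 m·K/W
ΣR = 0.002262 + 1.861 + 0.4780 = 2.341 m·K/W
Q' = ΔT/ΣR = (510 K − 301.1 K)/2.341 = 89.2 W/m

Q' = 89.2 W/m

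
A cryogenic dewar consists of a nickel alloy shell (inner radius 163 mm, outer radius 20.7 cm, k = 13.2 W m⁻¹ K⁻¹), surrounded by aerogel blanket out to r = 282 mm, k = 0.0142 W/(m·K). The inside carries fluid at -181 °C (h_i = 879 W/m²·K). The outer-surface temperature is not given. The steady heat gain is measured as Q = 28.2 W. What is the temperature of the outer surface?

T_out = 22.4 °C

Sum the resistances:
  R_conv,in = 1/(4πr²h) = 1/(4π·0.163²·879) = 0.003407 K/W
  R_nickel alloy = (1/0.163 − 1/0.207)/(4πk) = 1.304/(4π·13.2) = 0.007862 K/W
  R_aerogel blanket = (1/0.207 − 1/0.282)/(4πk) = 1.285/(4π·0.0142) = 7.200 K/W
ΣR = 7.211 K/W
ΔT = Q·ΣR = 28.2 × 7.211 = 203.4 K
Heat flows inward, so T_out = T_in + ΔT = -181 + 203.4 = 22.4 °C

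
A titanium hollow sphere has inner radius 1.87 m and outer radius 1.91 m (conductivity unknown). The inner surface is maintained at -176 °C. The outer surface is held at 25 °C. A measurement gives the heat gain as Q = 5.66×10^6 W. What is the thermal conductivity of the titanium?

k = 25.1 W/m·K

ΣR = ΔT/Q = |-176 − 25|/5.66×10^6 = 3.551×10^-5 K/W
(1/r₁−1/r₂)/(4πk) = 3.551×10^-5 ⇒ k = 0.01120/(4π·3.551×10^-5) = 25.1 W/m·K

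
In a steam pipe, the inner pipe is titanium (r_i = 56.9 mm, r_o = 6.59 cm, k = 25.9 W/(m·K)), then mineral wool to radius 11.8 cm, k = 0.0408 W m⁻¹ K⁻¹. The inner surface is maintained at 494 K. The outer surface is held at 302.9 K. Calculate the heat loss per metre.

Q' = 84.1 W/m

Resistance network (inner→outer):
  R'_titanium = ln(0.0659/0.0569)/(2πk) = 0.1468/(2π·25.9) = 9.023×10^-4 m·K/W
  R'_mineral wool = ln(0.118/0.0659)/(2πk) = 0.5825/(2π·0.0408) = 2.272 m·K/W
ΣR = 9.023×10^-4 + 2.272 = 2.273 m·K/W
Q' = ΔT/ΣR = (494 K − 302.9 K)/2.273 = 84.1 W/m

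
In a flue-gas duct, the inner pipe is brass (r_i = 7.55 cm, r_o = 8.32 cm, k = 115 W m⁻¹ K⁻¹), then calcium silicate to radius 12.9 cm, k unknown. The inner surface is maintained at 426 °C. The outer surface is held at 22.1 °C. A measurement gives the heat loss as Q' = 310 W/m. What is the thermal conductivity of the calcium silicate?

k = 0.0536 W/m·K

ΣR = ΔT/Q' = |426 − 22.1|/310 = 1.303 m·K/W
Known resistances:
  R'_brass = ln(0.0832/0.0755)/(2πk) = 0.09711/(2π·115) = 1.344×10^-4 m·K/W
R_calcium silicate = ΣR − ΣR_known = 1.303 − 1.344×10^-4 = 1.303 m·K/W
ln(r₂/r₁)/(2πk) = 1.303 ⇒ k = 0.4386/(2π·1.303) = 0.0536 W/m·K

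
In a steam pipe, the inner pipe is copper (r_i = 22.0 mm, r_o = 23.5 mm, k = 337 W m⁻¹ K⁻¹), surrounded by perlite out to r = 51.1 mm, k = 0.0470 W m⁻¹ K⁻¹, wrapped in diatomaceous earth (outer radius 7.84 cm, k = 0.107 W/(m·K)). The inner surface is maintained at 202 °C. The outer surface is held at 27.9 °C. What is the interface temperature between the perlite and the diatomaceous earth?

Resistance network (inner→outer):
  R'_copper = ln(0.0235/0.0220)/(2πk) = 0.06596/(2π·337) = 3.115×10^-5 m·K/W
  R'_perlite = ln(0.0511/0.0235)/(2πk) = 0.7768/(2π·0.0470) = 2.630 m·K/W
  R'_diatomaceous earth = ln(0.0784/0.0511)/(2πk) = 0.4280/(2π·0.107) = 0.6367 m·K/W
ΣR = 3.115×10^-5 + 2.630 + 0.6367 = 3.267 m·K/W
Q' = ΔT/ΣR = (202 °C − 27.9 °C)/3.267 = 53.29 W/m
From the inner boundary to the perlite/diatomaceous earth interface, ΣR_partial = 2.630 m·K/W.
T_interface = T_in − Q'·ΣR_partial = 202 °C − (53.29)(2.630) = 61.8 °C

T = 61.8 °C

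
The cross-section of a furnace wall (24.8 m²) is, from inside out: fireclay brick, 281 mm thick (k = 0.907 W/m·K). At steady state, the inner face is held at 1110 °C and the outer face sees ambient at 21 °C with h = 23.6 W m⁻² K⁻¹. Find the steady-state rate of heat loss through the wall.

Series thermal resistances, inner to outer:
  R_fireclay brick = L/(kA) = 0.281/(0.907·24.8) = 0.01249 K/W
  R_conv,out = 1/(hA) = 1/(23.6·24.8) = 0.001709 K/W
ΣR = 0.01249 + 0.001709 = 0.01420 K/W
Q = ΔT/ΣR = (1110 °C − 21 °C)/0.01420 = 76700 W

Q = 76700 W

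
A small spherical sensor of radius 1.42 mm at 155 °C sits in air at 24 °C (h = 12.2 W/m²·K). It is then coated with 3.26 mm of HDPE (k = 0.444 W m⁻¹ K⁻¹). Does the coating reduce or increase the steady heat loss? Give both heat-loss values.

Critical radius for a sphere: r_cr = 2k/h = 0.0728 m = 7.28 cm.
Outer radius after coating: r₂ = 0.00142 + 0.00326 = 0.00468 m.
Since r₁ < r_cr and r₂ ≤ r_cr, the coating moves toward the maximum at r_cr — heat loss rises.
Bare: R = 1/(4πr₁²h) = 3235 K/W; Q = 131/3235 = 0.0405 W.
Coated: R = R_cond + R_conv = 385.7 K/W; Q = 131/385.7 = 0.340 W.

increases: 0.0405 → 0.340 W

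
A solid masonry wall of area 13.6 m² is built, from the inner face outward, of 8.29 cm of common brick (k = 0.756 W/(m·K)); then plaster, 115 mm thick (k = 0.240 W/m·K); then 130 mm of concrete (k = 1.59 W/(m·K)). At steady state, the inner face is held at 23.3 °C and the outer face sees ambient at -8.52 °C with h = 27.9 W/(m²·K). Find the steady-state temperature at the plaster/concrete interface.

T = -3.22 °C

Series thermal resistances, inner to outer:
  R_common brick = L/(kA) = 0.0829/(0.756·13.6) = 0.008063 K/W
  R_plaster = L/(kA) = 0.115/(0.240·13.6) = 0.03523 K/W
  R_concrete = L/(kA) = 0.130/(1.59·13.6) = 0.006012 K/W
  R_conv,out = 1/(hA) = 1/(27.9·13.6) = 0.002635 K/W
ΣR = 0.008063 + 0.03523 + 0.006012 + 0.002635 = 0.05194 K/W
Q = ΔT/ΣR = (23.3 °C − -8.52 °C)/0.05194 = 612.6 W
From the inner boundary to the plaster/concrete interface, ΣR_partial = 0.04329 K/W.
T_interface = T_in − Q·ΣR_partial = 23.3 °C − (612.6)(0.04329) = -3.22 °C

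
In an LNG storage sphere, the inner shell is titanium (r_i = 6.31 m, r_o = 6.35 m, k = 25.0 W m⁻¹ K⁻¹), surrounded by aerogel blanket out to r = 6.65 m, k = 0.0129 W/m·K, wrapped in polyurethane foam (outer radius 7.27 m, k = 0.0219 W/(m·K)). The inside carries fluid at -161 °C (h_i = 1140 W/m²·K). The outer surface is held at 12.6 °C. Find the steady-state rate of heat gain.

Q = 1920 W

Resistance network (inner→outer):
  R_conv,in = 1/(4πr²h) = 1/(4π·6.31²·1140) = 1.753×10^-6 K/W
  R_titanium = (1/6.31 − 1/6.35)/(4πk) = 9.983×10^-4/(4π·25.0) = 3.178×10^-6 K/W
  R_aerogel blanket = (1/6.35 − 1/6.65)/(4πk) = 0.007104/(4π·0.0129) = 0.04383 K/W
  R_polyurethane foam = (1/6.65 − 1/7.27)/(4πk) = 0.01282/(4π·0.0219) = 0.04660 K/W
ΣR = 1.753×10^-6 + 3.178×10^-6 + 0.04383 + 0.04660 = 0.09043 K/W
Q = ΔT/ΣR = (-161 °C − 12.6 °C)/0.09043 = -1920 W
(Negative Q ⇒ heat flows inward; heat gain = 1920 W.)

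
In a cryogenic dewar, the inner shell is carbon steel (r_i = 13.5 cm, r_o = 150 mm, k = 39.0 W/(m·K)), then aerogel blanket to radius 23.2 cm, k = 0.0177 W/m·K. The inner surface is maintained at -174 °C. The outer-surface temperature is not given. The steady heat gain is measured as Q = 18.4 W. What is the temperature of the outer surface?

Series resistances:
  R_carbon steel = (1/0.135 − 1/0.150)/(4πk) = 0.7407/(4π·39.0) = 0.001511 K/W
  R_aerogel blanket = (1/0.150 − 1/0.232)/(4πk) = 2.356/(4π·0.0177) = 10.59 K/W
ΣR = 10.60 K/W
ΔT = Q·ΣR = 18.4 × 10.60 = 195.0 K
Heat flows inward, so T_out = T_in + ΔT = -174 + 195.0 = 21.0 °C

T_out = 21.0 °C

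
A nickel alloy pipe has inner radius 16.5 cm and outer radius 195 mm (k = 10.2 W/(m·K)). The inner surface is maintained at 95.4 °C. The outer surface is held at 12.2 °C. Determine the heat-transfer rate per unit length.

Q' = 31.9 kW/m

Q' = 2πk·ΔT/ln(r₂/r₁) = 2π × 10.2 × 83.2 / ln(0.195/0.165) = 31900 W/m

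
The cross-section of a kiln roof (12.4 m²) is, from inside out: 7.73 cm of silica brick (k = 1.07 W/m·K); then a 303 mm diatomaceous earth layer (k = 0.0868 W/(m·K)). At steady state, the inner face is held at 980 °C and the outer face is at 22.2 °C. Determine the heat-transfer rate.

Series thermal resistances, inner to outer:
  R_silica brick = L/(kA) = 0.0773/(1.07·12.4) = 0.005826 K/W
  R_diatomaceous earth = L/(kA) = 0.303/(0.0868·12.4) = 0.2815 K/W
ΣR = 0.005826 + 0.2815 = 0.2873 K/W
Q = ΔT/ΣR = (980 °C − 22.2 °C)/0.2873 = 3330 W

Q = 3330 W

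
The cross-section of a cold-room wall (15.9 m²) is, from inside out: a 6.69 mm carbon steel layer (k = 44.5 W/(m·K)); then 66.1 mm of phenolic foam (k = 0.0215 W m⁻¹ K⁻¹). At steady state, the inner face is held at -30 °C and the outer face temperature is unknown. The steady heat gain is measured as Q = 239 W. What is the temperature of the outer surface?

Sum the resistances:
  R_carbon steel = L/(kA) = 0.00669/(44.5·15.9) = 9.455×10^-6 K/W
  R_phenolic foam = L/(kA) = 0.0661/(0.0215·15.9) = 0.1934 K/W
ΣR = 0.1934 K/W
ΔT = Q·ΣR = 239 × 0.1934 = 46.22 K
Heat flows inward, so T_out = T_in + ΔT = -30 + 46.22 = 16.2 °C

T_out = 16.2 °C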